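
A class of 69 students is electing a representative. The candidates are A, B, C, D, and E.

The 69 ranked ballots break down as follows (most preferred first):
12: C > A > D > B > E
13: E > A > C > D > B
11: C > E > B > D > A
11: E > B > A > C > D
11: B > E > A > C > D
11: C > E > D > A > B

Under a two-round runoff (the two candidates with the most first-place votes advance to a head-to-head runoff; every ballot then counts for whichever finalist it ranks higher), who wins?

Round 1 first-place votes: A 0, B 11, C 34, D 0, E 24. C and E advance.
Runoff: C is ranked above E on 34 ballots, E above C on 35.

E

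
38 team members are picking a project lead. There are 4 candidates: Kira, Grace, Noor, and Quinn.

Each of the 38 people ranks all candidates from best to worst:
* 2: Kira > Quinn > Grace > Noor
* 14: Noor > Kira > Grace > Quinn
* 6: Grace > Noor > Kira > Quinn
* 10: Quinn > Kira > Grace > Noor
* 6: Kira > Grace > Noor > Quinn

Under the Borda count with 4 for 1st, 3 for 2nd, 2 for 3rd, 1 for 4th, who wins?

Kira: 2×4 + 14×3 + 6×2 + 10×3 + 6×4 = 116
Grace: 2×2 + 14×2 + 6×4 + 10×2 + 6×3 = 94
Noor: 2×1 + 14×4 + 6×3 + 10×1 + 6×2 = 98
Quinn: 2×3 + 14×1 + 6×1 + 10×4 + 6×1 = 72

Kira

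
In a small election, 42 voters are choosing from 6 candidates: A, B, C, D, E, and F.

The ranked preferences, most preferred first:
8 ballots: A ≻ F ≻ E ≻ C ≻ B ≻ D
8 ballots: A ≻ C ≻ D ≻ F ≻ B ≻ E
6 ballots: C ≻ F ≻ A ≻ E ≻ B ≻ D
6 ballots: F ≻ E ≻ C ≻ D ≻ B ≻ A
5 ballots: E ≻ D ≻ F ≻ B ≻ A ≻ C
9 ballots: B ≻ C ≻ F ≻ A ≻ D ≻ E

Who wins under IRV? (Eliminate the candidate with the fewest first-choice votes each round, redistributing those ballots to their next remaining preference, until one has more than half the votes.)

F

Round 1: A 16, B 9, C 6, D 0, E 5, F 6. D eliminated.
Round 2: A 16, B 9, C 6, E 5, F 6. E eliminated.
Round 3: A 16, B 9, C 6, F 11. C eliminated.
Round 4: A 16, B 9, F 17. B eliminated.
Round 5: A 16, F 26. F has a majority (≥22).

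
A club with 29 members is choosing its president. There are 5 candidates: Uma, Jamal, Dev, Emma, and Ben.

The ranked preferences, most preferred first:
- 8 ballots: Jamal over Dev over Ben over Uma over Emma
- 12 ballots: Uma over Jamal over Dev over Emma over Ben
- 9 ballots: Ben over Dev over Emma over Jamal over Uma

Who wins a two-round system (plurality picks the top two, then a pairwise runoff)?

Round 1 first-place votes: Uma 12, Jamal 8, Dev 0, Emma 0, Ben 9. Uma and Ben advance.
Runoff: Uma is ranked above Ben on 12 ballots, Ben above Uma on 17.

Ben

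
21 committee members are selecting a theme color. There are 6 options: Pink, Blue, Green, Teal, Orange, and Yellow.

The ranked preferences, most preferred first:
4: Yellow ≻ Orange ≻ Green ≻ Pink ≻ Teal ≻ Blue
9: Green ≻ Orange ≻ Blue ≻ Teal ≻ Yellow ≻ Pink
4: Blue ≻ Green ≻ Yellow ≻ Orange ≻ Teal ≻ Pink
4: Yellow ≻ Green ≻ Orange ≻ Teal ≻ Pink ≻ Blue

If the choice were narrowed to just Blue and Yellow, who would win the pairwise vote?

Blue is ranked above Yellow on 13 ballots; Yellow above Blue on 8.

Blue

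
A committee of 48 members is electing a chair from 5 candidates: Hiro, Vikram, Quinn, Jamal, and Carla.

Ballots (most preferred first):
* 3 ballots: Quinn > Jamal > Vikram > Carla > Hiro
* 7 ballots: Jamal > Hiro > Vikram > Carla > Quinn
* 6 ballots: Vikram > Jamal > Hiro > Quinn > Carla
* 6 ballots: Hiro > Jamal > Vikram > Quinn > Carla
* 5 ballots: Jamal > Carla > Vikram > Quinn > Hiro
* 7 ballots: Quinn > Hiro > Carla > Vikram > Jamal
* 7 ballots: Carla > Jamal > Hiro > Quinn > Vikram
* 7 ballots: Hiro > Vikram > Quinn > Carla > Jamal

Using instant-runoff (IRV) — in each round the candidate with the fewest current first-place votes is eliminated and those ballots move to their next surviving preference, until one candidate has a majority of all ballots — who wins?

Round 1: Hiro 13, Vikram 6, Quinn 10, Jamal 12, Carla 7. Vikram eliminated.
Round 2: Hiro 13, Quinn 10, Jamal 18, Carla 7. Carla eliminated.
Round 3: Hiro 13, Quinn 10, Jamal 25. Jamal has a majority (≥25).

Jamal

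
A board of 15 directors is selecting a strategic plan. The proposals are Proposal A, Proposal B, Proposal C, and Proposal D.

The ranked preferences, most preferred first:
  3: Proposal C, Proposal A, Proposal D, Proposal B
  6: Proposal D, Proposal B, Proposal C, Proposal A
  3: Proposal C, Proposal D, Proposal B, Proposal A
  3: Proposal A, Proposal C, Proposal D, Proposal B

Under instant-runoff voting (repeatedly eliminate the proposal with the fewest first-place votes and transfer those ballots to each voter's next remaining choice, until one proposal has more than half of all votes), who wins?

Round 1: Proposal A 3, Proposal B 0, Proposal C 6, Proposal D 6. Proposal B eliminated.
Round 2: Proposal A 3, Proposal C 6, Proposal D 6. Proposal A eliminated.
Round 3: Proposal C 9, Proposal D 6. Proposal C has a majority (≥8).

Proposal C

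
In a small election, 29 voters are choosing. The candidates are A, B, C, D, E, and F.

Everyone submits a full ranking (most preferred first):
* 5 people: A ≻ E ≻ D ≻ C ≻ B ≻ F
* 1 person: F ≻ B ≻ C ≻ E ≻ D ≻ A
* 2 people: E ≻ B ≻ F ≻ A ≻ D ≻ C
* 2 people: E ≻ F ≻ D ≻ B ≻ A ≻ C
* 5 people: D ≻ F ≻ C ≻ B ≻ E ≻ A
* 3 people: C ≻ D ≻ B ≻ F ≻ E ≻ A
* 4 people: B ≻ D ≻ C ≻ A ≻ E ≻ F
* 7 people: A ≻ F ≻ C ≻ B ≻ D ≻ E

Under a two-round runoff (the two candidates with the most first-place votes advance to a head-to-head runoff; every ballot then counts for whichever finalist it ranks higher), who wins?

D

Round 1 first-place votes: A 12, B 4, C 3, D 5, E 4, F 1. A and D advance.
Runoff: A is ranked above D on 14 ballots, D above A on 15.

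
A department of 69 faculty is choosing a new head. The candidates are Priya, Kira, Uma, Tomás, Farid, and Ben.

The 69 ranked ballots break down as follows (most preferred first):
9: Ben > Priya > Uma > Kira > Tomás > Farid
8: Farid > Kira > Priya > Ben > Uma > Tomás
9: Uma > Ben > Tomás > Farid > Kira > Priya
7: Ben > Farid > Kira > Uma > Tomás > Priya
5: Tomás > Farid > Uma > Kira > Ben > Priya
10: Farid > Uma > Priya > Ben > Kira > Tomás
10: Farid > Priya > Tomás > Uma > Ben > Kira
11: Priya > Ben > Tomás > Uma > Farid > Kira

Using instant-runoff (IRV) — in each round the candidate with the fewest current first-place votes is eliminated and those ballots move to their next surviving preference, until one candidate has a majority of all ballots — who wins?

Ben

Round 1: Priya 11, Kira 0, Uma 9, Tomás 5, Farid 28, Ben 16. Kira eliminated.
Round 2: Priya 11, Uma 9, Tomás 5, Farid 28, Ben 16. Tomás eliminated.
Round 3: Priya 11, Uma 9, Farid 33, Ben 16. Uma eliminated.
Round 4: Priya 11, Farid 33, Ben 25. Priya eliminated.
Round 5: Farid 33, Ben 36. Ben has a majority (≥35).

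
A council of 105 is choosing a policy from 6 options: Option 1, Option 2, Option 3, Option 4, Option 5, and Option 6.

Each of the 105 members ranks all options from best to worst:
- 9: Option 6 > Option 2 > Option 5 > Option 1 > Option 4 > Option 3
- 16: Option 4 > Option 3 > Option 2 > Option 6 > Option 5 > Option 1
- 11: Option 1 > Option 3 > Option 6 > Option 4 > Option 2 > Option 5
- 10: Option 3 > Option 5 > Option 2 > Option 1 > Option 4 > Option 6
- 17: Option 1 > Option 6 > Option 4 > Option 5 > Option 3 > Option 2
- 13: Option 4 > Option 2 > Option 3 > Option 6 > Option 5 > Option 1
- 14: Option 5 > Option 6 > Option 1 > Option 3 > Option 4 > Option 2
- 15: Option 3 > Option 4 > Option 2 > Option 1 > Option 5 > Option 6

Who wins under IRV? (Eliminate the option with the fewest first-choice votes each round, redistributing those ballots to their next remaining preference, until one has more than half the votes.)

Round 1: Option 1 28, Option 2 0, Option 3 25, Option 4 29, Option 5 14, Option 6 9. Option 2 eliminated.
Round 2: Option 1 28, Option 3 25, Option 4 29, Option 5 14, Option 6 9. Option 6 eliminated.
Round 3: Option 1 28, Option 3 25, Option 4 29, Option 5 23. Option 5 eliminated.
Round 4: Option 1 51, Option 3 25, Option 4 29. Option 3 eliminated.
Round 5: Option 1 61, Option 4 44. Option 1 has a majority (≥53).

Option 1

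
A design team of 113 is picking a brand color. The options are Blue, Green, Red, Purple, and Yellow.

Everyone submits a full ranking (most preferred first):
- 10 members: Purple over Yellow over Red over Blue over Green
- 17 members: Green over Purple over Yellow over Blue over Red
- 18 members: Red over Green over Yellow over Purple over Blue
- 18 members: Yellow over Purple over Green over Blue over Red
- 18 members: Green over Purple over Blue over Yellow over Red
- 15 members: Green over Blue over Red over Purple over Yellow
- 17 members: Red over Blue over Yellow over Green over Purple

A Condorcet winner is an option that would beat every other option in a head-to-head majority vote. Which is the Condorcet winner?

Green vs Blue: 86–27
Green vs Red: 68–45
Green vs Purple: 85–28
Green vs Yellow: 68–45
Green beats every other option.

Green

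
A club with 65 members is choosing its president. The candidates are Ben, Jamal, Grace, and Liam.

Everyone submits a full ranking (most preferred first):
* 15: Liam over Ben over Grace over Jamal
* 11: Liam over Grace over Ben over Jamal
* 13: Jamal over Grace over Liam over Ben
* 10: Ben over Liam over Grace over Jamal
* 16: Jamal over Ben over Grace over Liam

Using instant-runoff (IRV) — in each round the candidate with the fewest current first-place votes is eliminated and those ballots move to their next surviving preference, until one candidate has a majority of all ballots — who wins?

Round 1: Ben 10, Jamal 29, Grace 0, Liam 26. Grace eliminated.
Round 2: Ben 10, Jamal 29, Liam 26. Ben eliminated.
Round 3: Jamal 29, Liam 36. Liam has a majority (≥33).

Liam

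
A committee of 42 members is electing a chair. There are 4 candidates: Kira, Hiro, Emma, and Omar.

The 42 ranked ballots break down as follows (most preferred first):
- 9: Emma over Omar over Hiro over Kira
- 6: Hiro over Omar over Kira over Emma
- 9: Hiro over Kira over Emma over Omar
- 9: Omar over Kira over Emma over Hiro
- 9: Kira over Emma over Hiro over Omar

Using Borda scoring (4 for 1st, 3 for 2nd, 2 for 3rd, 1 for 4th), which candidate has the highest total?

Kira: 9×1 + 6×2 + 9×3 + 9×3 + 9×4 = 111
Hiro: 9×2 + 6×4 + 9×4 + 9×1 + 9×2 = 105
Emma: 9×4 + 6×1 + 9×2 + 9×2 + 9×3 = 105
Omar: 9×3 + 6×3 + 9×1 + 9×4 + 9×1 = 99

Kira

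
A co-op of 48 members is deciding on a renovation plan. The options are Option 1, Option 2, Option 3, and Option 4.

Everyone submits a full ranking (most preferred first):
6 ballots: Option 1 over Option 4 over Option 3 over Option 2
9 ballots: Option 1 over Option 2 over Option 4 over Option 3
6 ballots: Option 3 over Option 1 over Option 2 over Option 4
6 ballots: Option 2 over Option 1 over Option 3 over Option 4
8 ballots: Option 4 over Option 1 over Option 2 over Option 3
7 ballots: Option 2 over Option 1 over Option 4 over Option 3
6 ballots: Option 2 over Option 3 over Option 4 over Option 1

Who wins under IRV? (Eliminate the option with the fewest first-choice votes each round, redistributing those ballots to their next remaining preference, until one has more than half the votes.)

Round 1: Option 1 15, Option 2 19, Option 3 6, Option 4 8. Option 3 eliminated.
Round 2: Option 1 21, Option 2 19, Option 4 8. Option 4 eliminated.
Round 3: Option 1 29, Option 2 19. Option 1 has a majority (≥25).

Option 1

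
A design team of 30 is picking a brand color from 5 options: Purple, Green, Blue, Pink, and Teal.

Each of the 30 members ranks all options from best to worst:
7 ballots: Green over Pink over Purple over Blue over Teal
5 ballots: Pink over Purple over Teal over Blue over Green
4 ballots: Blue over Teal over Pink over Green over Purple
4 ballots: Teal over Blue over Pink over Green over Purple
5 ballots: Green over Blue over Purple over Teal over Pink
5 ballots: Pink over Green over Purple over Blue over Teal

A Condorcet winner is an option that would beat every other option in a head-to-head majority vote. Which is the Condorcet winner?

Pink

Pink vs Purple: 25–5
Pink vs Green: 18–12
Pink vs Blue: 17–13
Pink vs Teal: 17–13
Pink beats every other option.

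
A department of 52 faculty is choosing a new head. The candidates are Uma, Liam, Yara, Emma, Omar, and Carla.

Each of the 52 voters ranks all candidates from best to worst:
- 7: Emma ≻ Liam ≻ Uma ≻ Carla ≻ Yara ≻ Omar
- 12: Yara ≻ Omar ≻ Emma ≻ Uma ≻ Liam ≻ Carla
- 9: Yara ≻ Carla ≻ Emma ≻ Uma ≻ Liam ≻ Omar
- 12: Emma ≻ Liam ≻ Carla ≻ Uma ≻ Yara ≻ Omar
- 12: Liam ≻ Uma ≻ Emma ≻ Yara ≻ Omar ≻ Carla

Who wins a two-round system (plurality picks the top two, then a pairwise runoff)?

Round 1 first-place votes: Uma 0, Liam 12, Yara 21, Emma 19, Omar 0, Carla 0. Yara and Emma advance.
Runoff: Yara is ranked above Emma on 21 ballots, Emma above Yara on 31.

Emma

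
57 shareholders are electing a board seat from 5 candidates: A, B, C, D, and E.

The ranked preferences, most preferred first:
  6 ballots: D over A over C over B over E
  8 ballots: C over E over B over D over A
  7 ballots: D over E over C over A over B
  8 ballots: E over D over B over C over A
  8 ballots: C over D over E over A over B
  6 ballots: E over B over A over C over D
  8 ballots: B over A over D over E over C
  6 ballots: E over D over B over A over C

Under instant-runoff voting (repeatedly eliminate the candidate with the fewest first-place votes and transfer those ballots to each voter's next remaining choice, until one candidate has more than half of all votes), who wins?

D

Round 1: A 0, B 8, C 16, D 13, E 20. A eliminated.
Round 2: B 8, C 16, D 13, E 20. B eliminated.
Round 3: C 16, D 21, E 20. C eliminated.
Round 4: D 29, E 28. D has a majority (≥29).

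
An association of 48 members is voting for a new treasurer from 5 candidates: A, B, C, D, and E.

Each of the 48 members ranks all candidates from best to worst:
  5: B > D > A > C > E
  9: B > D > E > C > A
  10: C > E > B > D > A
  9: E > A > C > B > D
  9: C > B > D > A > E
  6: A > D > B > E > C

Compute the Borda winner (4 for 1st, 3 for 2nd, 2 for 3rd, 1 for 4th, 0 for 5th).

B

A: 5×2 + 9×0 + 10×0 + 9×3 + 9×1 + 6×4 = 70
B: 5×4 + 9×4 + 10×2 + 9×1 + 9×3 + 6×2 = 124
C: 5×1 + 9×1 + 10×4 + 9×2 + 9×4 + 6×0 = 108
D: 5×3 + 9×3 + 10×1 + 9×0 + 9×2 + 6×3 = 88
E: 5×0 + 9×2 + 10×3 + 9×4 + 9×0 + 6×1 = 90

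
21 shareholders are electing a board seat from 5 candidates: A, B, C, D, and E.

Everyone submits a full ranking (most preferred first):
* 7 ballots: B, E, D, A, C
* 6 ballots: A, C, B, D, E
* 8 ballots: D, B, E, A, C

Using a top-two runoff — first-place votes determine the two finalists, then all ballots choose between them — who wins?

Round 1 first-place votes: A 6, B 7, C 0, D 8, E 0. D and B advance.
Runoff: D is ranked above B on 8 ballots, B above D on 13.

B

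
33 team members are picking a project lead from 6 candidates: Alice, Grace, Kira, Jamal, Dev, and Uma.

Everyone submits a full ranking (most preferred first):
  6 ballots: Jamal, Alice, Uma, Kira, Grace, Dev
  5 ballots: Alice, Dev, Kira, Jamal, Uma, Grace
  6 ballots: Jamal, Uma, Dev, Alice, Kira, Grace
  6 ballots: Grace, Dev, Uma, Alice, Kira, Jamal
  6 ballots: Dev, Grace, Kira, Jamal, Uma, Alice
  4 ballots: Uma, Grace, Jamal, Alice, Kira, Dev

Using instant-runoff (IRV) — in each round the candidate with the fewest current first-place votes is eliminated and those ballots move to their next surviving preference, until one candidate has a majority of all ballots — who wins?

Dev

Round 1: Alice 5, Grace 6, Kira 0, Jamal 12, Dev 6, Uma 4. Kira eliminated.
Round 2: Alice 5, Grace 6, Jamal 12, Dev 6, Uma 4. Uma eliminated.
Round 3: Alice 5, Grace 10, Jamal 12, Dev 6. Alice eliminated.
Round 4: Grace 10, Jamal 12, Dev 11. Grace eliminated.
Round 5: Jamal 16, Dev 17. Dev has a majority (≥17).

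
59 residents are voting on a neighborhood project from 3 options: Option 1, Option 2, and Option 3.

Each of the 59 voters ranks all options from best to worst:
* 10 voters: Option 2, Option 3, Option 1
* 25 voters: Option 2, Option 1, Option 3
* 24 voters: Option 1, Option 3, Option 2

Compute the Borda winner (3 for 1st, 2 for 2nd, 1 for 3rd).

Option 1

Option 1: 10×1 + 25×2 + 24×3 = 132
Option 2: 10×3 + 25×3 + 24×1 = 129
Option 3: 10×2 + 25×1 + 24×2 = 93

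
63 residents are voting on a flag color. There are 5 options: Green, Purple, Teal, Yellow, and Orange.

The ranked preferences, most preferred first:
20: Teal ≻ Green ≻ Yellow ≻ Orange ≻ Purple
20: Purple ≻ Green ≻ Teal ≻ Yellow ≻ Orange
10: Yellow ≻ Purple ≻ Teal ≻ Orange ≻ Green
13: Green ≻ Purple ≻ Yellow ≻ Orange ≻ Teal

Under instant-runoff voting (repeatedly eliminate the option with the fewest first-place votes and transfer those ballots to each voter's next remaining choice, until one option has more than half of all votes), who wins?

Purple

Round 1: Green 13, Purple 20, Teal 20, Yellow 10, Orange 0. Orange eliminated.
Round 2: Green 13, Purple 20, Teal 20, Yellow 10. Yellow eliminated.
Round 3: Green 13, Purple 30, Teal 20. Green eliminated.
Round 4: Purple 43, Teal 20. Purple has a majority (≥32).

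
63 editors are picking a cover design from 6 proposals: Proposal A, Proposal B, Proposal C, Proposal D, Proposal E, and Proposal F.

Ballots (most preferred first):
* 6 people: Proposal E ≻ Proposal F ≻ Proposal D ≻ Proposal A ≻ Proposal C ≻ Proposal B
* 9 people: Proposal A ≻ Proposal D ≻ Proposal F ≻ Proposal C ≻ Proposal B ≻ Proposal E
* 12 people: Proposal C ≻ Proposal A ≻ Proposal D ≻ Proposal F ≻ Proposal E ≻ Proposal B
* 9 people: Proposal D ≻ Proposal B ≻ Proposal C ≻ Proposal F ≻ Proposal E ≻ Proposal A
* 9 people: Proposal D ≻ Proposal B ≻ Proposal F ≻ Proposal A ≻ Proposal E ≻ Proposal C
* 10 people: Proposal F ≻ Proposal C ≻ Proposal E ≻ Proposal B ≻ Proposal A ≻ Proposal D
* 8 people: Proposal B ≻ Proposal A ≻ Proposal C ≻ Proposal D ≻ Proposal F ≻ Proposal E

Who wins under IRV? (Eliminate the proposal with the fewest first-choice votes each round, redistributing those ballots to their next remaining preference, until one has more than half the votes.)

Round 1: Proposal A 9, Proposal B 8, Proposal C 12, Proposal D 18, Proposal E 6, Proposal F 10. Proposal E eliminated.
Round 2: Proposal A 9, Proposal B 8, Proposal C 12, Proposal D 18, Proposal F 16. Proposal B eliminated.
Round 3: Proposal A 17, Proposal C 12, Proposal D 18, Proposal F 16. Proposal C eliminated.
Round 4: Proposal A 29, Proposal D 18, Proposal F 16. Proposal F eliminated.
Round 5: Proposal A 39, Proposal D 24. Proposal A has a majority (≥32).

Proposal A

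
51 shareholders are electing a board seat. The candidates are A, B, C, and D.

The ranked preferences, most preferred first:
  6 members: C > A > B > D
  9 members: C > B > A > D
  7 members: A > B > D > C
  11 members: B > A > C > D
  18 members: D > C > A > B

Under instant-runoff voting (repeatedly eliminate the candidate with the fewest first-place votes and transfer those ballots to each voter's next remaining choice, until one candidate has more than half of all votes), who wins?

Round 1: A 7, B 11, C 15, D 18. A eliminated.
Round 2: B 18, C 15, D 18. C eliminated.
Round 3: B 33, D 18. B has a majority (≥26).

B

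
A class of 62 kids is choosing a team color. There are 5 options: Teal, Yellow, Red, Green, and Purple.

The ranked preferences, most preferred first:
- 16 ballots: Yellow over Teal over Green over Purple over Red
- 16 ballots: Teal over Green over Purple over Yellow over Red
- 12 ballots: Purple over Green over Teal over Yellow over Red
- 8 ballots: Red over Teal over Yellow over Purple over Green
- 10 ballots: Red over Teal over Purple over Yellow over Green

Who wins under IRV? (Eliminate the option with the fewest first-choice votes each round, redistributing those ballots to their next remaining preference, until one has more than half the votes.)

Round 1: Teal 16, Yellow 16, Red 18, Green 0, Purple 12. Green eliminated.
Round 2: Teal 16, Yellow 16, Red 18, Purple 12. Purple eliminated.
Round 3: Teal 28, Yellow 16, Red 18. Yellow eliminated.
Round 4: Teal 44, Red 18. Teal has a majority (≥32).

Teal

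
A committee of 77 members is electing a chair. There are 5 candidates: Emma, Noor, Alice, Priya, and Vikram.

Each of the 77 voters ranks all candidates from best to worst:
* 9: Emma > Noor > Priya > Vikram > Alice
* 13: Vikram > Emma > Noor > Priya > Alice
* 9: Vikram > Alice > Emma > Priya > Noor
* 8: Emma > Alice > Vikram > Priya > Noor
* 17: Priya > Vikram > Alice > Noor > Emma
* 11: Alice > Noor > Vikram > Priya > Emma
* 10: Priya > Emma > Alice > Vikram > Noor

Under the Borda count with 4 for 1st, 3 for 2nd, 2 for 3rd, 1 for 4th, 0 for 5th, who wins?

Vikram

Emma: 9×4 + 13×3 + 9×2 + 8×4 + 17×0 + 11×0 + 10×3 = 155
Noor: 9×3 + 13×2 + 9×0 + 8×0 + 17×1 + 11×3 + 10×0 = 103
Alice: 9×0 + 13×0 + 9×3 + 8×3 + 17×2 + 11×4 + 10×2 = 149
Priya: 9×2 + 13×1 + 9×1 + 8×1 + 17×4 + 11×1 + 10×4 = 167
Vikram: 9×1 + 13×4 + 9×4 + 8×2 + 17×3 + 11×2 + 10×1 = 196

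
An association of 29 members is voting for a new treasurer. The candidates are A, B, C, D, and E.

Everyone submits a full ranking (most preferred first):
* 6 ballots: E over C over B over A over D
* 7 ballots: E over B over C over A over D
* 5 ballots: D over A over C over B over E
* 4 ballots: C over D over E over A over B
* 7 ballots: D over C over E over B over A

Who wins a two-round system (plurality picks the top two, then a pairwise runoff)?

Round 1 first-place votes: A 0, B 0, C 4, D 12, E 13. E and D advance.
Runoff: E is ranked above D on 13 ballots, D above E on 16.

D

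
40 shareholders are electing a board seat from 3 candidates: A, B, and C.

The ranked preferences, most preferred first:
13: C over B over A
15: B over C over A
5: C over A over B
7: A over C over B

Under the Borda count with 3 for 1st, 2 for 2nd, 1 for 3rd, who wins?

C

A: 13×1 + 15×1 + 5×2 + 7×3 = 59
B: 13×2 + 15×3 + 5×1 + 7×1 = 83
C: 13×3 + 15×2 + 5×3 + 7×2 = 98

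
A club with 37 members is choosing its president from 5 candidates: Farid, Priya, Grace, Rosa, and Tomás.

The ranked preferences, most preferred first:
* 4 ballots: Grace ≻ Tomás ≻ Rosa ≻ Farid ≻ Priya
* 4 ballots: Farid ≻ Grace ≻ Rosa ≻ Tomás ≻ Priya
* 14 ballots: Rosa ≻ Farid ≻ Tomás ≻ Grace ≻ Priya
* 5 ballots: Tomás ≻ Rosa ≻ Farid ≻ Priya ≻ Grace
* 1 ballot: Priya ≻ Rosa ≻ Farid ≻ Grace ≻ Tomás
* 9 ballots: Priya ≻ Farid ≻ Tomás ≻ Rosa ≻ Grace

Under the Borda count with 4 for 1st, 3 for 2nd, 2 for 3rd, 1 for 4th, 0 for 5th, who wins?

Farid

Farid: 4×1 + 4×4 + 14×3 + 5×2 + 1×2 + 9×3 = 101
Priya: 4×0 + 4×0 + 14×0 + 5×1 + 1×4 + 9×4 = 45
Grace: 4×4 + 4×3 + 14×1 + 5×0 + 1×1 + 9×0 = 43
Rosa: 4×2 + 4×2 + 14×4 + 5×3 + 1×3 + 9×1 = 99
Tomás: 4×3 + 4×1 + 14×2 + 5×4 + 1×0 + 9×2 = 82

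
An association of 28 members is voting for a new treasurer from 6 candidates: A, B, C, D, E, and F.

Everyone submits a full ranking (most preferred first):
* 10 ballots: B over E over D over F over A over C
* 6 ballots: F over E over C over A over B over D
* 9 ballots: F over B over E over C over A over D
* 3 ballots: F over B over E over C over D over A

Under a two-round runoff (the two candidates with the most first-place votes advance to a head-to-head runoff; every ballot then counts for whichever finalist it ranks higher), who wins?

Round 1 first-place votes: A 0, B 10, C 0, D 0, E 0, F 18. F and B advance.
Runoff: F is ranked above B on 18 ballots, B above F on 10.

F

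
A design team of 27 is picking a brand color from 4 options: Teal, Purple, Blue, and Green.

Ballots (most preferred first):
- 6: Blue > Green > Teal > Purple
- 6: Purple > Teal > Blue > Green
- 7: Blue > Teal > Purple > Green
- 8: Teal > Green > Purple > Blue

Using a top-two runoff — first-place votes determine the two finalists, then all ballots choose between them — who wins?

Teal

Round 1 first-place votes: Teal 8, Purple 6, Blue 13, Green 0. Blue and Teal advance.
Runoff: Blue is ranked above Teal on 13 ballots, Teal above Blue on 14.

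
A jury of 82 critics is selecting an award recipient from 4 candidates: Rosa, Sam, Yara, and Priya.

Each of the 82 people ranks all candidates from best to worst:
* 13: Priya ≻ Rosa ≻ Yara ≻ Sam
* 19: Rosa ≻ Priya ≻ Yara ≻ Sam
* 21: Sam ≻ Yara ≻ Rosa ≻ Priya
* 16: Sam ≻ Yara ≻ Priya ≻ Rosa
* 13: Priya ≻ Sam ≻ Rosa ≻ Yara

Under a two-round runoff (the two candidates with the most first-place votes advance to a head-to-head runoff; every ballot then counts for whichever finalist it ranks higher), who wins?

Round 1 first-place votes: Rosa 19, Sam 37, Yara 0, Priya 26. Sam and Priya advance.
Runoff: Sam is ranked above Priya on 37 ballots, Priya above Sam on 45.

Priya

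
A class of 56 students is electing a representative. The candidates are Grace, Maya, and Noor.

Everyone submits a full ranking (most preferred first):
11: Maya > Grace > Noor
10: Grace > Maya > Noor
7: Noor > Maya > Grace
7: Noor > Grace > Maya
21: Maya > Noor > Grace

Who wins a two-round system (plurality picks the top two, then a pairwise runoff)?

Maya

Round 1 first-place votes: Grace 10, Maya 32, Noor 14. Maya and Noor advance.
Runoff: Maya is ranked above Noor on 42 ballots, Noor above Maya on 14.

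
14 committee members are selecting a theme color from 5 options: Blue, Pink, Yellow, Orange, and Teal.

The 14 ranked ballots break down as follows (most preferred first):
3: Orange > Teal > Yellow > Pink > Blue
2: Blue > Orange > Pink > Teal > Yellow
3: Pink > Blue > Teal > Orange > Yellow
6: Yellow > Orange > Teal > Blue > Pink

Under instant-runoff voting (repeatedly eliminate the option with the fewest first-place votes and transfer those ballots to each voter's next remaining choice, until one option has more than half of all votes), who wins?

Orange

Round 1: Blue 2, Pink 3, Yellow 6, Orange 3, Teal 0. Teal eliminated.
Round 2: Blue 2, Pink 3, Yellow 6, Orange 3. Blue eliminated.
Round 3: Pink 3, Yellow 6, Orange 5. Pink eliminated.
Round 4: Yellow 6, Orange 8. Orange has a majority (≥8).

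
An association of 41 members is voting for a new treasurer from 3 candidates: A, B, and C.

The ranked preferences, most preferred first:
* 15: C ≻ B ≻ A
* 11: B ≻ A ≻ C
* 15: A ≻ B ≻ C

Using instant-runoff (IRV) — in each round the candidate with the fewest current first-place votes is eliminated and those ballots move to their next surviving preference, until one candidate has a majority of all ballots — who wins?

Round 1: A 15, B 11, C 15. B eliminated.
Round 2: A 26, C 15. A has a majority (≥21).

A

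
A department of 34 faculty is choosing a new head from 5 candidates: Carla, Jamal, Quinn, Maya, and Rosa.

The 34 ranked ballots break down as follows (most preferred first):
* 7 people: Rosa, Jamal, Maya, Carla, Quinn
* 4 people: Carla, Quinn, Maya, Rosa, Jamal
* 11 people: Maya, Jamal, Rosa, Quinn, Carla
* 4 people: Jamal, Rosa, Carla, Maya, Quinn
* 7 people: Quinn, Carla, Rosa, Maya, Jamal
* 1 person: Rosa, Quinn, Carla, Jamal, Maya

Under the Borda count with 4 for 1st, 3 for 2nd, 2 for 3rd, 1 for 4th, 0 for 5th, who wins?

Carla: 7×1 + 4×4 + 11×0 + 4×2 + 7×3 + 1×2 = 54
Jamal: 7×3 + 4×0 + 11×3 + 4×4 + 7×0 + 1×1 = 71
Quinn: 7×0 + 4×3 + 11×1 + 4×0 + 7×4 + 1×3 = 54
Maya: 7×2 + 4×2 + 11×4 + 4×1 + 7×1 + 1×0 = 77
Rosa: 7×4 + 4×1 + 11×2 + 4×3 + 7×2 + 1×4 = 84

Rosa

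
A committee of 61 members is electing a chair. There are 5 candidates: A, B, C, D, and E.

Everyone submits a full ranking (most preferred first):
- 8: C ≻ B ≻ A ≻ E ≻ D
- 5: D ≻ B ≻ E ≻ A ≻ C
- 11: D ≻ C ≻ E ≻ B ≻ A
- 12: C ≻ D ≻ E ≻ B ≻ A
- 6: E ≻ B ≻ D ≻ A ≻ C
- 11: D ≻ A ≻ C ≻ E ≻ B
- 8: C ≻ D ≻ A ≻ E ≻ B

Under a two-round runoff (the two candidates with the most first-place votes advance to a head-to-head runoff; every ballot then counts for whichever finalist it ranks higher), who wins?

Round 1 first-place votes: A 0, B 0, C 28, D 27, E 6. C and D advance.
Runoff: C is ranked above D on 28 ballots, D above C on 33.

D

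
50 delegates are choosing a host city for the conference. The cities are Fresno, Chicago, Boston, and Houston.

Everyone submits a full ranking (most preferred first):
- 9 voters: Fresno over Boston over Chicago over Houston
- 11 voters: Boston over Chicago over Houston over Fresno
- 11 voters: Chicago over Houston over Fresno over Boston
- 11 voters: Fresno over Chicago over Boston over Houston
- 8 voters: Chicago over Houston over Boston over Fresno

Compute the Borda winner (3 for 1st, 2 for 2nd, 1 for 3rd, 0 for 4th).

Fresno: 9×3 + 11×0 + 11×1 + 11×3 + 8×0 = 71
Chicago: 9×1 + 11×2 + 11×3 + 11×2 + 8×3 = 110
Boston: 9×2 + 11×3 + 11×0 + 11×1 + 8×1 = 70
Houston: 9×0 + 11×1 + 11×2 + 11×0 + 8×2 = 49

Chicago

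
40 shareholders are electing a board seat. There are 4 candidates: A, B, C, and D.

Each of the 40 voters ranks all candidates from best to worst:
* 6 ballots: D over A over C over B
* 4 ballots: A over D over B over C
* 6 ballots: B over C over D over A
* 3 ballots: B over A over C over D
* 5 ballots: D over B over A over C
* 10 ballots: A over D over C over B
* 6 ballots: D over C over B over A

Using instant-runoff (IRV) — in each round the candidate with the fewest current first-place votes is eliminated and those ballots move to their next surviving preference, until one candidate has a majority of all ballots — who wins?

Round 1: A 14, B 9, C 0, D 17. C eliminated.
Round 2: A 14, B 9, D 17. B eliminated.
Round 3: A 17, D 23. D has a majority (≥21).

D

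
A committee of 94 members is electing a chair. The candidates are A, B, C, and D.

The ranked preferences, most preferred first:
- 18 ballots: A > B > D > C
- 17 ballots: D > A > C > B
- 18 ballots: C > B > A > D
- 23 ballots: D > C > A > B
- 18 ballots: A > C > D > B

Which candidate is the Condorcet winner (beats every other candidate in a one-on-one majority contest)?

A vs B: 76–18
A vs C: 53–41
A vs D: 54–40
A beats every other candidate.

A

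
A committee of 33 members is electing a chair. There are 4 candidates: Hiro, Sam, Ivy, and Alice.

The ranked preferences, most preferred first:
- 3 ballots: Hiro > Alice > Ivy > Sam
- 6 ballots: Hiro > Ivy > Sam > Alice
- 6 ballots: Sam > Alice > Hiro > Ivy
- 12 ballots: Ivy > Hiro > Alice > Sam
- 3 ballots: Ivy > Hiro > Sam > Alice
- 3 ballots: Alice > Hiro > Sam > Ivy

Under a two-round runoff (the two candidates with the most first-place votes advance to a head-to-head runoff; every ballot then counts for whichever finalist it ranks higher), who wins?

Round 1 first-place votes: Hiro 9, Sam 6, Ivy 15, Alice 3. Ivy and Hiro advance.
Runoff: Ivy is ranked above Hiro on 15 ballots, Hiro above Ivy on 18.

Hiro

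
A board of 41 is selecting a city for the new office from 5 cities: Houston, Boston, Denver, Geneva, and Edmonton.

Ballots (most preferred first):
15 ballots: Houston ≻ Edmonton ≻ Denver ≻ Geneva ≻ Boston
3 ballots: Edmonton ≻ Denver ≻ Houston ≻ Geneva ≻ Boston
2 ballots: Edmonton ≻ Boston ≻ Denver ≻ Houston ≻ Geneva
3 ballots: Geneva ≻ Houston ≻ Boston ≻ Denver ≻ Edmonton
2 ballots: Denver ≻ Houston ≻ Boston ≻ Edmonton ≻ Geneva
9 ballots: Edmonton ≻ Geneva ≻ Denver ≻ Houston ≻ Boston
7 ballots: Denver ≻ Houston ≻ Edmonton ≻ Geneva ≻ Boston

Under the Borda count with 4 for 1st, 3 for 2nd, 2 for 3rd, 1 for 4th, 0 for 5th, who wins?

Edmonton

Houston: 15×4 + 3×2 + 2×1 + 3×3 + 2×3 + 9×1 + 7×3 = 113
Boston: 15×0 + 3×0 + 2×3 + 3×2 + 2×2 + 9×0 + 7×0 = 16
Denver: 15×2 + 3×3 + 2×2 + 3×1 + 2×4 + 9×2 + 7×4 = 100
Geneva: 15×1 + 3×1 + 2×0 + 3×4 + 2×0 + 9×3 + 7×1 = 64
Edmonton: 15×3 + 3×4 + 2×4 + 3×0 + 2×1 + 9×4 + 7×2 = 117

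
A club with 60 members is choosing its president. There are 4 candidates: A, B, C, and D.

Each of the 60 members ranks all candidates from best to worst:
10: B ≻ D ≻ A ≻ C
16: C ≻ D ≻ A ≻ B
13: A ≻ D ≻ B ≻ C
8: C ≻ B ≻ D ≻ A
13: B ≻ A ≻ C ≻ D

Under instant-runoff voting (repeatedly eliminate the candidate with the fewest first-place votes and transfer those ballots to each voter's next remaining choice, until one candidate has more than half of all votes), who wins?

Round 1: A 13, B 23, C 24, D 0. D eliminated.
Round 2: A 13, B 23, C 24. A eliminated.
Round 3: B 36, C 24. B has a majority (≥31).

B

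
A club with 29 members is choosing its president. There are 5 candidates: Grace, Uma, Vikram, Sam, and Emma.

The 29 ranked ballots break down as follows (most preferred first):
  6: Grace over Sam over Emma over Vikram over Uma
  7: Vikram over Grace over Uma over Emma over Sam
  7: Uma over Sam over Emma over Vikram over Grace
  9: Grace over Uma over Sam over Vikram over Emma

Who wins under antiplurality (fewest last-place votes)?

Last-place votes: Grace 7, Uma 6, Vikram 0, Sam 7, Emma 9.

Vikram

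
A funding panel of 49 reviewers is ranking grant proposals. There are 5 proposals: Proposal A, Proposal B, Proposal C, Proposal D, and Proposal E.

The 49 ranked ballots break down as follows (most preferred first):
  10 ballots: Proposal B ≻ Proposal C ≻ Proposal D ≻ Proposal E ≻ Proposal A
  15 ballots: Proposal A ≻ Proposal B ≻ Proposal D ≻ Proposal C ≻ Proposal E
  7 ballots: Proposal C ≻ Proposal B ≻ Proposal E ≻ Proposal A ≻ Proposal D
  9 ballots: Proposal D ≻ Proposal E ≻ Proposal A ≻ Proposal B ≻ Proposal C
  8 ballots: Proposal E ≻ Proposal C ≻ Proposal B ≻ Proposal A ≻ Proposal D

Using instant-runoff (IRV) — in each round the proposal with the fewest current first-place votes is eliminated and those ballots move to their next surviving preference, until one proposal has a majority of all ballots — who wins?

Round 1: Proposal A 15, Proposal B 10, Proposal C 7, Proposal D 9, Proposal E 8. Proposal C eliminated.
Round 2: Proposal A 15, Proposal B 17, Proposal D 9, Proposal E 8. Proposal E eliminated.
Round 3: Proposal A 15, Proposal B 25, Proposal D 9. Proposal B has a majority (≥25).

Proposal B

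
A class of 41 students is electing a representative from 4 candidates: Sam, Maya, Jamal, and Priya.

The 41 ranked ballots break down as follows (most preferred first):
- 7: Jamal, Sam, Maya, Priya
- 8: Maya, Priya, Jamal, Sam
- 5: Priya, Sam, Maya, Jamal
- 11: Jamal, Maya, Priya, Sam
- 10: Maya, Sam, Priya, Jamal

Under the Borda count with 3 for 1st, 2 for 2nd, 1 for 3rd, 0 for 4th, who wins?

Sam: 7×2 + 8×0 + 5×2 + 11×0 + 10×2 = 44
Maya: 7×1 + 8×3 + 5×1 + 11×2 + 10×3 = 88
Jamal: 7×3 + 8×1 + 5×0 + 11×3 + 10×0 = 62
Priya: 7×0 + 8×2 + 5×3 + 11×1 + 10×1 = 52

Maya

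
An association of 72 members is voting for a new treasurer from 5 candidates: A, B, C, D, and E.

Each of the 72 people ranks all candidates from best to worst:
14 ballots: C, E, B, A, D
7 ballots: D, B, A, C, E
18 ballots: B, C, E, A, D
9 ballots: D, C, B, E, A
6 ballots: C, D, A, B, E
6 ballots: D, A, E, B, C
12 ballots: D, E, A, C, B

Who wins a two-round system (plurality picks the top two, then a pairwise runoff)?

Round 1 first-place votes: A 0, B 18, C 20, D 34, E 0. D and C advance.
Runoff: D is ranked above C on 34 ballots, C above D on 38.

C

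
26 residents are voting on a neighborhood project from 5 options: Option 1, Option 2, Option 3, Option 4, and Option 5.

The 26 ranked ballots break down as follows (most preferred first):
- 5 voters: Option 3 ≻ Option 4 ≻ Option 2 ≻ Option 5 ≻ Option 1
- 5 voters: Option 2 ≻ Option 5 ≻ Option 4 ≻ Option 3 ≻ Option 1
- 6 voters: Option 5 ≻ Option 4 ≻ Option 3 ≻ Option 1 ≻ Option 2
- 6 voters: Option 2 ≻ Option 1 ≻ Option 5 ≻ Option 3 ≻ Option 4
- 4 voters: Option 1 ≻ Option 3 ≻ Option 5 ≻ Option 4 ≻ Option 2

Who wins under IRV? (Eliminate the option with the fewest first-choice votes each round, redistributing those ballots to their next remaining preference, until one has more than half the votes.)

Round 1: Option 1 4, Option 2 11, Option 3 5, Option 4 0, Option 5 6. Option 4 eliminated.
Round 2: Option 1 4, Option 2 11, Option 3 5, Option 5 6. Option 1 eliminated.
Round 3: Option 2 11, Option 3 9, Option 5 6. Option 5 eliminated.
Round 4: Option 2 11, Option 3 15. Option 3 has a majority (≥14).

Option 3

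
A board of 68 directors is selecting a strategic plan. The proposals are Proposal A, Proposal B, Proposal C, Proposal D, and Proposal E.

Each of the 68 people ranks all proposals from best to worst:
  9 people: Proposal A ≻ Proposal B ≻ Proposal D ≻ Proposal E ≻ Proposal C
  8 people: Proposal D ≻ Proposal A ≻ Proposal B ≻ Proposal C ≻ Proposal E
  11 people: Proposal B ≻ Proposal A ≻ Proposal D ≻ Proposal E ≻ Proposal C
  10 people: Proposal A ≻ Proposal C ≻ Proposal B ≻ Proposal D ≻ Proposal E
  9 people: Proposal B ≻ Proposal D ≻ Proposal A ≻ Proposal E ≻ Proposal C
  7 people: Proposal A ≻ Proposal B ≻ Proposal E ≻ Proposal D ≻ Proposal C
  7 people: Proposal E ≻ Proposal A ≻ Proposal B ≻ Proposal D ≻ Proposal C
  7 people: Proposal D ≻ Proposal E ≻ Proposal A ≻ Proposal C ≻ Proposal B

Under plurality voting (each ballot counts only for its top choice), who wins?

First-place votes: Proposal A 26, Proposal B 20, Proposal C 0, Proposal D 15, Proposal E 7.

Proposal A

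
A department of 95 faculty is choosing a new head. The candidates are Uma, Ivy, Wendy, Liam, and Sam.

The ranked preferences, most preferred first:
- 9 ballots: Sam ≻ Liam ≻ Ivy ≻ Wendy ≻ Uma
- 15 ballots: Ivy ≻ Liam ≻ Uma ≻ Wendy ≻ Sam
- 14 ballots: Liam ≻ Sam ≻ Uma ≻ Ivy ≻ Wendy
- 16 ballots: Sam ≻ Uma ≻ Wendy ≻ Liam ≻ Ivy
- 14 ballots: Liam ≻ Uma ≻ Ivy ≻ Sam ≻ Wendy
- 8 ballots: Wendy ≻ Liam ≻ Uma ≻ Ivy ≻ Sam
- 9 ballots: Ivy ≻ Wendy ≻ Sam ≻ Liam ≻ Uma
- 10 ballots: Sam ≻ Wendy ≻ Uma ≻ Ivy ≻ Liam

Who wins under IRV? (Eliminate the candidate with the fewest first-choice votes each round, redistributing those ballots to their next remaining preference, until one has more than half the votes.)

Round 1: Uma 0, Ivy 24, Wendy 8, Liam 28, Sam 35. Uma eliminated.
Round 2: Ivy 24, Wendy 8, Liam 28, Sam 35. Wendy eliminated.
Round 3: Ivy 24, Liam 36, Sam 35. Ivy eliminated.
Round 4: Liam 51, Sam 44. Liam has a majority (≥48).

Liam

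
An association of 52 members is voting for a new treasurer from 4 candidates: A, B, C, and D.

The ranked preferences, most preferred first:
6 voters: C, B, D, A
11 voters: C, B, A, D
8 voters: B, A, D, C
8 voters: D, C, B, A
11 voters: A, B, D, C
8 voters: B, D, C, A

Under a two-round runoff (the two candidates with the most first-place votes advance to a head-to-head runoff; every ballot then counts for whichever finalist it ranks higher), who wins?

Round 1 first-place votes: A 11, B 16, C 17, D 8. C and B advance.
Runoff: C is ranked above B on 25 ballots, B above C on 27.

B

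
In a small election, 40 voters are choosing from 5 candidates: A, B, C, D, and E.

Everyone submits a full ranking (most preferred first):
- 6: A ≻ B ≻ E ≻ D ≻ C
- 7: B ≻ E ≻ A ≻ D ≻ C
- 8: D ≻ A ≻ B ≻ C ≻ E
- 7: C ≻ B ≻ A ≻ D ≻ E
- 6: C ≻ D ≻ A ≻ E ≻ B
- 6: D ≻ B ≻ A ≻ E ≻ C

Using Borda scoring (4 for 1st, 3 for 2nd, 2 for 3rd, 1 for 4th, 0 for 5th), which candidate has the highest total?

A: 6×4 + 7×2 + 8×3 + 7×2 + 6×2 + 6×2 = 100
B: 6×3 + 7×4 + 8×2 + 7×3 + 6×0 + 6×3 = 101
C: 6×0 + 7×0 + 8×1 + 7×4 + 6×4 + 6×0 = 60
D: 6×1 + 7×1 + 8×4 + 7×1 + 6×3 + 6×4 = 94
E: 6×2 + 7×3 + 8×0 + 7×0 + 6×1 + 6×1 = 45

B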